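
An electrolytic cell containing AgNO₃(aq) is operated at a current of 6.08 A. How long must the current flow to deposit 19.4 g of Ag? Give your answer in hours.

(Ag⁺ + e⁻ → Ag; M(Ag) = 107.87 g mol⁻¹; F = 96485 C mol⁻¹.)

0.793 h

n(Ag) = m/M = 19.4 / 107.87 = 0.1798 mol.
Each Ag atom requires 1 electron, so n(e⁻) = 1 × 0.1798 = 0.1798 mol.
Q = n(e⁻)·F = 0.1798 × 96485 = 17350 C.
t = Q/I = 17350 / 6.080 A = 2854 s = 0.793 h.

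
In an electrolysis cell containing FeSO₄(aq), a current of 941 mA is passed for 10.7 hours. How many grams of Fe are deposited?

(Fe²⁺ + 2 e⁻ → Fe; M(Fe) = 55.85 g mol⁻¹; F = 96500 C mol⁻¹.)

10.5 g

Q = I·t = 0.9410 A × 38520 s = 36250 C.
n(e⁻) = Q/F = 36250 / 96500 = 0.3756 mol.
Fe²⁺ + 2 e⁻ → Fe, so n(Fe) = n(e⁻)/2 = 0.1878 mol.
m = n·M = 0.1878 × 55.85 = 10.5 g.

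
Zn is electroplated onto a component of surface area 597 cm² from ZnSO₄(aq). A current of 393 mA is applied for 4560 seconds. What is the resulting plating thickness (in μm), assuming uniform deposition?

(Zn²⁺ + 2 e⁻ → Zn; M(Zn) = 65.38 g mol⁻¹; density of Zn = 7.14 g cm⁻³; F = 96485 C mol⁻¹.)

1.42 μm

Q = I·t = 0.3930 × 4560.0 = 1792 C; n(e⁻) = 0.01857 mol.
n(Zn) = n(e⁻)/2 = 0.009287 mol, so m = 0.009287 × 65.38 = 0.6072 g.
Volume = m/ρ = 0.6072 / 7.14 = 0.08504 cm³.
Thickness = V/A = 0.08504 / 597 = 1.42 × 10⁻⁴ cm = 1.42 μm.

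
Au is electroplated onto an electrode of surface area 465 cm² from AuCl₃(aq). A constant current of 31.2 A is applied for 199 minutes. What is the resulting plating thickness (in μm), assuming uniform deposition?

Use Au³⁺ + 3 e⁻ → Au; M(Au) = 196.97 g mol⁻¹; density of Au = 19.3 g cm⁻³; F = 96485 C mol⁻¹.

Q = I·t = 31.20 × 11940 = 372500 C; n(e⁻) = 3.861 mol.
n(Au) = n(e⁻)/3 = 1.287 mol, so m = 1.287 × 196.97 = 253.5 g.
Volume = m/ρ = 253.5 / 19.3 = 13.13 cm³.
Thickness = V/A = 13.13 / 465 = 0.0282 cm = 282 μm.

282 μm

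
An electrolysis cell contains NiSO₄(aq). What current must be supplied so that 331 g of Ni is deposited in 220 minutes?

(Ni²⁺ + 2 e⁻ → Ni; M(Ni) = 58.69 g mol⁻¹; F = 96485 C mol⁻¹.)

82.4 A

n(Ni) = 331 / 58.69 = 5.640 mol.
n(e⁻) = 2 × 5.640 = 11.28 mol.
Q = n(e⁻)·F = 11.28 × 96485 = 1088000 C.
I = Q/t = 1088000 / 13200 s = 82.4 A.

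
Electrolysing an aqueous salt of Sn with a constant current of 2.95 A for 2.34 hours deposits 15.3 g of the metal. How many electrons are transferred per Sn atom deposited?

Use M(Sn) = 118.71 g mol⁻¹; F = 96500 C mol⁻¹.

2

Q = I·t = 2.950 A × 8424.0 s = 24850 C, so n(e⁻) = 24850/96500 = 0.2575 mol.
n(Sn) deposited = 15.3 / 118.71 = 0.1289 mol.
Electrons per atom = n(e⁻)/n(Sn) = 0.2575 / 0.1289 = 2.00 ≈ 2, so the ion is Sn²⁺.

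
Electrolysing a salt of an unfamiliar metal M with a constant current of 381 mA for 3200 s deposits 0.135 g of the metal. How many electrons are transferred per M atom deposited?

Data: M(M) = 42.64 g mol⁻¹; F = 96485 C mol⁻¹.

Q = I·t = 0.3810 A × 3200.0 s = 1219 C, so n(e⁻) = 1219/96485 = 0.01264 mol.
n(M) deposited = 0.135 / 42.64 = 0.003166 mol.
Electrons per atom = n(e⁻)/n(M) = 0.01264 / 0.003166 = 3.99 ≈ 4, so the ion is M⁴⁺.

4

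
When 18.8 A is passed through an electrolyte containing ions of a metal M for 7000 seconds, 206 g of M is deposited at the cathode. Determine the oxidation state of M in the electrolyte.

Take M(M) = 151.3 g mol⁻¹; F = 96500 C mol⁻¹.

+1

Q = I·t = 18.80 A × 7000.0 s = 131600 C, so n(e⁻) = 131600/96500 = 1.364 mol.
n(M) deposited = 206 / 151.3 = 1.362 mol.
Electrons per atom = n(e⁻)/n(M) = 1.364 / 1.362 = 1.00 ≈ 1, so the ion is M⁺.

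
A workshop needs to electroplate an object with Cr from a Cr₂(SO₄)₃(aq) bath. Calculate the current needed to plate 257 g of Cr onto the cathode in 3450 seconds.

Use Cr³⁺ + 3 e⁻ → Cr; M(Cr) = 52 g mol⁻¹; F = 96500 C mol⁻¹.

415 A

n(Cr) = 257 / 52 = 4.942 mol.
n(e⁻) = 3 × 4.942 = 14.83 mol.
Q = n(e⁻)·F = 14.83 × 96500 = 1431000 C.
I = Q/t = 1431000 / 3450.0 s = 415 A.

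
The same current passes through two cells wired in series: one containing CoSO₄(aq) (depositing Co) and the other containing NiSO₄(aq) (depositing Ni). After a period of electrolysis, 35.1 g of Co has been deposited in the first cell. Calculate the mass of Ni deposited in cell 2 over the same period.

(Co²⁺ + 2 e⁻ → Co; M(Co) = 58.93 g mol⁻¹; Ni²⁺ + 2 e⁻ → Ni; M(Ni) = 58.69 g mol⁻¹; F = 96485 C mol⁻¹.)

n(Co) = 35.1 / 58.93 = 0.5956 mol.
Since Co²⁺ + 2 e⁻ → Co, n(e⁻) passed = 2 × 0.5956 = 1.191 mol.
Cells in series carry the same charge, so the same 1.191 mol of electrons passes through cell 2.
Ni²⁺ + 2 e⁻ → Ni, so n(Ni) = 1.191 / 2 = 0.5956 mol.
m(Ni) = 0.5956 × 58.69 = 35.0 g.

35.0 g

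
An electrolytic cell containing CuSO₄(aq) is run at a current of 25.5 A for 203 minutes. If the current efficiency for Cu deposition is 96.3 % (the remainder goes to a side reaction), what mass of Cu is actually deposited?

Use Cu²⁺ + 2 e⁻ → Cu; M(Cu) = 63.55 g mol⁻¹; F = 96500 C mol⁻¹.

Q = I·t = 25.50 × 12180 = 310600 C.
n(e⁻) = 310600/96500 = 3.219 mol; theoretically n(Cu) = 3.219/2 = 1.609 mol, m_theo = 102.3 g.
At 96.3 % efficiency, m_actual = 0.963 × 102.3 = 98.5 g.

98.5 g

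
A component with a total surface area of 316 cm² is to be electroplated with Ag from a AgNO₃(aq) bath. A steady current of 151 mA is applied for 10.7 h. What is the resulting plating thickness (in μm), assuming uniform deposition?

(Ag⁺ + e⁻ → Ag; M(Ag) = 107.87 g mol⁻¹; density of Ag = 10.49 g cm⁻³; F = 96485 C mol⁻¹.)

Q = I·t = 0.1510 × 38520 = 5817 C; n(e⁻) = 0.06028 mol.
n(Ag) = n(e⁻)/1 = 0.06028 mol, so m = 0.06028 × 107.87 = 6.503 g.
Volume = m/ρ = 6.503 / 10.49 = 0.6199 cm³.
Thickness = V/A = 0.6199 / 316 = 0.00196 cm = 19.6 μm.

19.6 μm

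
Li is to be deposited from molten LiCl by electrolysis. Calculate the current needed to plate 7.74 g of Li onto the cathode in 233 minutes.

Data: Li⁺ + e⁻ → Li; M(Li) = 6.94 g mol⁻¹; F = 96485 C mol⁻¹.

n(Li) = 7.74 / 6.94 = 1.115 mol.
n(e⁻) = 1 × 1.115 = 1.115 mol.
Q = n(e⁻)·F = 1.115 × 96485 = 107600 C.
I = Q/t = 107600 / 13980 s = 7.70 A.

7.70 A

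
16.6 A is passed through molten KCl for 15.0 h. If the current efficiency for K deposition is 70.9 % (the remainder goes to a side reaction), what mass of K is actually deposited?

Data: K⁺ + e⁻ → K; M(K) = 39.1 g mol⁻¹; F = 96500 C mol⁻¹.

Q = I·t = 16.60 × 54000 = 896400 C.
n(e⁻) = 896400/96500 = 9.289 mol; theoretically n(K) = 9.289/1 = 9.289 mol, m_theo = 363.2 g.
At 70.9 % efficiency, m_actual = 0.709 × 363.2 = 258 g.

258 g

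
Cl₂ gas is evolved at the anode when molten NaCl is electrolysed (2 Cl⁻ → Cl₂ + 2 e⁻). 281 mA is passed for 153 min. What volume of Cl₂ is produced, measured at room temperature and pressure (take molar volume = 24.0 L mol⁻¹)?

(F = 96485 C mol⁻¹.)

0.321 L

Q = I·t = 0.2810 A × 9180.0 s = 2580 C.
n(e⁻) = Q/F = 2580 / 96485 = 0.02674 mol.
2 electrons are transferred per Cl₂ molecule, so n(Cl₂) = 0.02674 / 2 = 0.01337 mol.
V = n × V_m = 0.01337 × 24.0 = 0.321 L.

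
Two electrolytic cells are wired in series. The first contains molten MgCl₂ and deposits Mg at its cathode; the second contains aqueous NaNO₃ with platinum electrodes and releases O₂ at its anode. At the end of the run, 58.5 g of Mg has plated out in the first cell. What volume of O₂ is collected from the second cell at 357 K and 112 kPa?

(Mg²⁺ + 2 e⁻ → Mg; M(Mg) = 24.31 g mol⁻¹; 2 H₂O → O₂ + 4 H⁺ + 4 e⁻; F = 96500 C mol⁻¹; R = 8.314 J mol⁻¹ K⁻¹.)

31.9 L

n(Mg) = 58.5 / 24.31 = 2.406 mol, so n(e⁻) = 2 × 2.406 = 4.813 mol.
The cells are in series, so the same 4.813 mol of electrons passes through the second cell.
2 H₂O → O₂ + 4 H⁺ + 4 e⁻ — 4 mol e⁻ per mol O₂, so n(O₂) = 4.813/4 = 1.203 mol.
V = nRT/P = (1.203 × 8.314 × 357) / (112 × 10³) = 0.0319 m³ = 31.9 L.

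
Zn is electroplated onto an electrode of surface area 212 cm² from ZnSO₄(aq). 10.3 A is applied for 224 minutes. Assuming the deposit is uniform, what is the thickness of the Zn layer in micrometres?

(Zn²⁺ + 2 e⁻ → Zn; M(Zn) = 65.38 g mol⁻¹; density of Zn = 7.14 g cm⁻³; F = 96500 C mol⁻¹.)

Q = I·t = 10.30 × 13440 = 138400 C; n(e⁻) = 1.435 mol.
n(Zn) = n(e⁻)/2 = 0.7173 mol, so m = 0.7173 × 65.38 = 46.89 g.
Volume = m/ρ = 46.89 / 7.14 = 6.568 cm³.
Thickness = V/A = 6.568 / 212 = 0.0310 cm = 310 μm.

310 μm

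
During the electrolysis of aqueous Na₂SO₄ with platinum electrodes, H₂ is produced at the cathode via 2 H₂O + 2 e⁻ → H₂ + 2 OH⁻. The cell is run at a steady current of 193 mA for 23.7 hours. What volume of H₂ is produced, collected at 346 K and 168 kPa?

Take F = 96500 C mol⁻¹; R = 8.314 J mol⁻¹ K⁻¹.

1.46 L

Q = I·t = 0.1930 A × 85320 s = 16470 C.
n(e⁻) = Q/F = 16470 / 96500 = 0.1706 mol.
2 electrons are transferred per H₂ molecule, so n(H₂) = 0.1706 / 2 = 0.08532 mol.
V = nRT/P = (0.08532 × 8.314 × 346) / (168 × 10³ Pa) = 0.00146 m³ = 1.46 L.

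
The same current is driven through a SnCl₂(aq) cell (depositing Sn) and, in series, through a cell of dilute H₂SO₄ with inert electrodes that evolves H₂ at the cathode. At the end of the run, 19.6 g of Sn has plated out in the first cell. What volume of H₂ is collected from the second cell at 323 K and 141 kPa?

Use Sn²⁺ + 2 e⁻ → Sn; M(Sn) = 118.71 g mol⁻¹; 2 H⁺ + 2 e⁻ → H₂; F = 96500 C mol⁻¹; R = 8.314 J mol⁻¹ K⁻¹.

n(Sn) = 19.6 / 118.71 = 0.1651 mol, so n(e⁻) = 2 × 0.1651 = 0.3302 mol.
The cells are in series, so the same 0.3302 mol of electrons passes through the second cell.
2 H⁺ + 2 e⁻ → H₂ — 2 mol e⁻ per mol H₂, so n(H₂) = 0.3302/2 = 0.1651 mol.
V = nRT/P = (0.1651 × 8.314 × 323) / (141 × 10³) = 0.00314 m³ = 3.14 L.

3.14 L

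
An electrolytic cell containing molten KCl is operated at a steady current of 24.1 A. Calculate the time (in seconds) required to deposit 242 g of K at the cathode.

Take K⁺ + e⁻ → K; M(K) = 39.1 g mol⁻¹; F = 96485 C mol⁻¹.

n(K) = m/M = 242 / 39.1 = 6.189 mol.
Each K atom requires 1 electron, so n(e⁻) = 1 × 6.189 = 6.189 mol.
Q = n(e⁻)·F = 6.189 × 96485 = 597200 C.
t = Q/I = 597200 / 24.10 A = 24780 s.

24800 s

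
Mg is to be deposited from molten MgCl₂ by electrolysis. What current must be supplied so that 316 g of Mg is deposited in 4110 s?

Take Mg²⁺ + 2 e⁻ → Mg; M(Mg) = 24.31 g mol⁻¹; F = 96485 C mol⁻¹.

610 A

n(Mg) = 316 / 24.31 = 13.00 mol.
n(e⁻) = 2 × 13.00 = 26.00 mol.
Q = n(e⁻)·F = 26.00 × 96485 = 2508000 C.
I = Q/t = 2508000 / 4110.0 s = 610 A.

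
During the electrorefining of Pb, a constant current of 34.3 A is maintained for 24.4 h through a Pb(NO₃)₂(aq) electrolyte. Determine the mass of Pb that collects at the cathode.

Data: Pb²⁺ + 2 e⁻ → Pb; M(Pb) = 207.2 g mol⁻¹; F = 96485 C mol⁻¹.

Q = I·t = 34.30 A × 87840 s = 3013000 C.
n(e⁻) = Q/F = 3013000 / 96485 = 31.23 mol.
Pb²⁺ + 2 e⁻ → Pb, so n(Pb) = n(e⁻)/2 = 15.61 mol.
m = n·M = 15.61 × 207.2 = 3240 g.

3240 g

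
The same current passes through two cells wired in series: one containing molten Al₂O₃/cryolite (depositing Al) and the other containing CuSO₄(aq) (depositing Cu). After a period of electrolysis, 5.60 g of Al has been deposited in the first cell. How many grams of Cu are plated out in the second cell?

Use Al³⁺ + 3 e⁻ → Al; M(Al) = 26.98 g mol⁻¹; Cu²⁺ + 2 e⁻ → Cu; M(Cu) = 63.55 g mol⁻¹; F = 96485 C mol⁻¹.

19.8 g

n(Al) = 5.60 / 26.98 = 0.2076 mol.
Since Al³⁺ + 3 e⁻ → Al, n(e⁻) passed = 3 × 0.2076 = 0.6227 mol.
Cells in series carry the same charge, so the same 0.6227 mol of electrons passes through cell 2.
Cu²⁺ + 2 e⁻ → Cu, so n(Cu) = 0.6227 / 2 = 0.3113 mol.
m(Cu) = 0.3113 × 63.55 = 19.8 g.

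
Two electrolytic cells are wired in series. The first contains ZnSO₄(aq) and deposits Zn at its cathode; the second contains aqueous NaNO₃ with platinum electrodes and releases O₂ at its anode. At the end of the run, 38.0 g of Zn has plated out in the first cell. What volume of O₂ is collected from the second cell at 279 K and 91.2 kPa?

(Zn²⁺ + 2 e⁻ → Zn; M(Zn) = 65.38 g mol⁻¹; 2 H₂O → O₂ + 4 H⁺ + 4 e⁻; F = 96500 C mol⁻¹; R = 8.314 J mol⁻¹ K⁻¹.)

n(Zn) = 38.0 / 65.38 = 0.5812 mol, so n(e⁻) = 2 × 0.5812 = 1.162 mol.
The cells are in series, so the same 1.162 mol of electrons passes through the second cell.
2 H₂O → O₂ + 4 H⁺ + 4 e⁻ — 4 mol e⁻ per mol O₂, so n(O₂) = 1.162/4 = 0.2906 mol.
V = nRT/P = (0.2906 × 8.314 × 279) / (91.2 × 10³) = 0.00739 m³ = 7.39 L.

7.39 L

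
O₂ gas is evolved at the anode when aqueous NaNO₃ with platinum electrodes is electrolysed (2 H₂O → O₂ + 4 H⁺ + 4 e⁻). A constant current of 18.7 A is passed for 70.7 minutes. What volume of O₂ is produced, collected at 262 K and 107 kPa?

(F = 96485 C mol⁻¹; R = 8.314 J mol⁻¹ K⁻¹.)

4.18 L

Q = I·t = 18.70 A × 4242.0 s = 79330 C.
n(e⁻) = Q/F = 79330 / 96485 = 0.8222 mol.
4 electrons are transferred per O₂ molecule, so n(O₂) = 0.8222 / 4 = 0.2055 mol.
V = nRT/P = (0.2055 × 8.314 × 262) / (107 × 10³ Pa) = 0.00418 m³ = 4.18 L.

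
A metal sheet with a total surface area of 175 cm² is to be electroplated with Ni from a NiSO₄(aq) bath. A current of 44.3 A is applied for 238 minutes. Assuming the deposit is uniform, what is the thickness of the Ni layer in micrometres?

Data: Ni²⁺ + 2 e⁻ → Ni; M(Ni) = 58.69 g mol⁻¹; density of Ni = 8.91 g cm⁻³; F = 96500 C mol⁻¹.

Q = I·t = 44.30 × 14280 = 632600 C; n(e⁻) = 6.555 mol.
n(Ni) = n(e⁻)/2 = 3.278 mol, so m = 3.278 × 58.69 = 192.4 g.
Volume = m/ρ = 192.4 / 8.91 = 21.59 cm³.
Thickness = V/A = 21.59 / 175 = 0.123 cm = 1230 μm.

1230 μm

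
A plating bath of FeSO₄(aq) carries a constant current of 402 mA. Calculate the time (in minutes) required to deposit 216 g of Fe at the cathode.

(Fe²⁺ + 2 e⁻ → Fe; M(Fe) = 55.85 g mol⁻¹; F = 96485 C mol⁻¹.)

n(Fe) = m/M = 216 / 55.85 = 3.868 mol.
Each Fe atom requires 2 electrons, so n(e⁻) = 2 × 3.868 = 7.735 mol.
Q = n(e⁻)·F = 7.735 × 96485 = 746300 C.
t = Q/I = 746300 / 0.4020 A = 1856000 s = 30900 min.

30900 min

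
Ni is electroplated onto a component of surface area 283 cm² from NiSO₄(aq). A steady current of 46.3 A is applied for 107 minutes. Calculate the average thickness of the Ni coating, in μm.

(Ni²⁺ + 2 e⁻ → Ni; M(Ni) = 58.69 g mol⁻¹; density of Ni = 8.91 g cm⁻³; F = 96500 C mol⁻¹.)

358 μm

Q = I·t = 46.30 × 6420.0 = 297200 C; n(e⁻) = 3.080 mol.
n(Ni) = n(e⁻)/2 = 1.540 mol, so m = 1.540 × 58.69 = 90.39 g.
Volume = m/ρ = 90.39 / 8.91 = 10.14 cm³.
Thickness = V/A = 10.14 / 283 = 0.0358 cm = 358 μm.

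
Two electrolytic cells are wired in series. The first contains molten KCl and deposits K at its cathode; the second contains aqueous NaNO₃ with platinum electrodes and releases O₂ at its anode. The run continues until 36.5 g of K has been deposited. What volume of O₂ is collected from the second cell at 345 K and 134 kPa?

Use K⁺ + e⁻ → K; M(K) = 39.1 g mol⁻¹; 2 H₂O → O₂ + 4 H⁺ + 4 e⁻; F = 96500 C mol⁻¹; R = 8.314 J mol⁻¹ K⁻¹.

n(K) = 36.5 / 39.1 = 0.9335 mol, so n(e⁻) = 1 × 0.9335 = 0.9335 mol.
The cells are in series, so the same 0.9335 mol of electrons passes through the second cell.
2 H₂O → O₂ + 4 H⁺ + 4 e⁻ — 4 mol e⁻ per mol O₂, so n(O₂) = 0.9335/4 = 0.2334 mol.
V = nRT/P = (0.2334 × 8.314 × 345) / (134 × 10³) = 0.00500 m³ = 5.00 L.

5.00 L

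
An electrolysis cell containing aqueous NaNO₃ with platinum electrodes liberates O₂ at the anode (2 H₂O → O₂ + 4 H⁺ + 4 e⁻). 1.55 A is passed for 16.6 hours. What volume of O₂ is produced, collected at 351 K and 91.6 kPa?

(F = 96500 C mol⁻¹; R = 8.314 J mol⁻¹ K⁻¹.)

Q = I·t = 1.550 A × 59760 s = 92630 C.
n(e⁻) = Q/F = 92630 / 96500 = 0.9599 mol.
4 electrons are transferred per O₂ molecule, so n(O₂) = 0.9599 / 4 = 0.2400 mol.
V = nRT/P = (0.2400 × 8.314 × 351) / (91.6 × 10³ Pa) = 0.00764 m³ = 7.64 L.

7.64 L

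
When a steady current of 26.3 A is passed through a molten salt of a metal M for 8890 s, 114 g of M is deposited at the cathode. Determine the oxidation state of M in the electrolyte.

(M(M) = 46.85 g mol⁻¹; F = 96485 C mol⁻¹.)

+1

Q = I·t = 26.30 A × 8890.0 s = 233800 C, so n(e⁻) = 233800/96485 = 2.423 mol.
n(M) deposited = 114 / 46.85 = 2.433 mol.
Electrons per atom = n(e⁻)/n(M) = 2.423 / 2.433 = 0.996 ≈ 1, so the ion is M⁺.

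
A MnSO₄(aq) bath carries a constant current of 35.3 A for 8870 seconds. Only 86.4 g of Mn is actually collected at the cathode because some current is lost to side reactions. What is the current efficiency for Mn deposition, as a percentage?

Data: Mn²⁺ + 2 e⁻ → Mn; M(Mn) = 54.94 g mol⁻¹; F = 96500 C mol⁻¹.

96.9 %

Q = I·t = 35.30 × 8870.0 = 313100 C; n(e⁻) = 313100/96500 = 3.245 mol.
Theoretical n(Mn) = n(e⁻)/2 = 1.622 mol, i.e. m_theo = 1.622 × 54.94 = 89.13 g.
Efficiency = m_actual / m_theo = 86.4 / 89.13 = 96.9 %.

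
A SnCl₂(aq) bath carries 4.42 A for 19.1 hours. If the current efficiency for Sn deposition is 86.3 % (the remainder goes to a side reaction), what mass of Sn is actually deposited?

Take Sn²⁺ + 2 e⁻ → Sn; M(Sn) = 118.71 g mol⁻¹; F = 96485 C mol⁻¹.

161 g

Q = I·t = 4.420 × 68760 = 303900 C.
n(e⁻) = 303900/96485 = 3.150 mol; theoretically n(Sn) = 3.150/2 = 1.575 mol, m_theo = 187.0 g.
At 86.3 % efficiency, m_actual = 0.863 × 187.0 = 161 g.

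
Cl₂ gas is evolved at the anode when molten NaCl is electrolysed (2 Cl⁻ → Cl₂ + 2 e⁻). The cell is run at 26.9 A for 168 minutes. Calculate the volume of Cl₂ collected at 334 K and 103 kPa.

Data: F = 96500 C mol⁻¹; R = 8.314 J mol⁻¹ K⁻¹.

Q = I·t = 26.90 A × 10080 s = 271200 C.
n(e⁻) = Q/F = 271200 / 96500 = 2.810 mol.
2 electrons are transferred per Cl₂ molecule, so n(Cl₂) = 2.810 / 2 = 1.405 mol.
V = nRT/P = (1.405 × 8.314 × 334) / (103 × 10³ Pa) = 0.0379 m³ = 37.9 L.

37.9 L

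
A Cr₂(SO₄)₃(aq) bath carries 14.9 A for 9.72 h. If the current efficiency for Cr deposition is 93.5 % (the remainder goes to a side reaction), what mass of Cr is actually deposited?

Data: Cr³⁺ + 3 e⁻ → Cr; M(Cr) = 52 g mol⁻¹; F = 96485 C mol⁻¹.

Q = I·t = 14.90 × 34992 = 521400 C.
n(e⁻) = 521400/96485 = 5.404 mol; theoretically n(Cr) = 5.404/3 = 1.801 mol, m_theo = 93.66 g.
At 93.5 % efficiency, m_actual = 0.935 × 93.66 = 87.6 g.

87.6 g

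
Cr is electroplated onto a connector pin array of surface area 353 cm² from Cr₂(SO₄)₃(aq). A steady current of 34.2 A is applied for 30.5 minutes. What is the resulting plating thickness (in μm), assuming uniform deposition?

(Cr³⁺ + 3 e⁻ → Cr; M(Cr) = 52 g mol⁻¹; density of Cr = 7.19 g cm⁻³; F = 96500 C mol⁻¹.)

Q = I·t = 34.20 × 1830.0 = 62590 C; n(e⁻) = 0.6486 mol.
n(Cr) = n(e⁻)/3 = 0.2162 mol, so m = 0.2162 × 52 = 11.24 g.
Volume = m/ρ = 11.24 / 7.19 = 1.564 cm³.
Thickness = V/A = 1.564 / 353 = 0.00443 cm = 44.3 μm.

44.3 μm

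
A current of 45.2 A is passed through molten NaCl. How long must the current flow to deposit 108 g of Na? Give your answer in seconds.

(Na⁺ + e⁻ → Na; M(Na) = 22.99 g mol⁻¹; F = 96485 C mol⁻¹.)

n(Na) = m/M = 108 / 22.99 = 4.698 mol.
Each Na atom requires 1 electron, so n(e⁻) = 1 × 4.698 = 4.698 mol.
Q = n(e⁻)·F = 4.698 × 96485 = 453300 C.
t = Q/I = 453300 / 45.20 A = 10030 s.

10000 s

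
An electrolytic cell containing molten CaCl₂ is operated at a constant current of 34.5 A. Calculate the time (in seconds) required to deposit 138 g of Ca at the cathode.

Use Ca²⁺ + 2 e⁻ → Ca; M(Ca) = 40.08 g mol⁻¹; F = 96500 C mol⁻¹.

19300 s

n(Ca) = m/M = 138 / 40.08 = 3.443 mol.
Each Ca atom requires 2 electrons, so n(e⁻) = 2 × 3.443 = 6.886 mol.
Q = n(e⁻)·F = 6.886 × 96500 = 664500 C.
t = Q/I = 664500 / 34.50 A = 19260 s.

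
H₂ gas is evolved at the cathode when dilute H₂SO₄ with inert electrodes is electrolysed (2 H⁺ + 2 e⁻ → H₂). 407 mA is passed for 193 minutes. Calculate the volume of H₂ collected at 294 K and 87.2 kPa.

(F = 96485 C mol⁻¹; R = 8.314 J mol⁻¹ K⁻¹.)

0.685 L

Q = I·t = 0.4070 A × 11580 s = 4713 C.
n(e⁻) = Q/F = 4713 / 96485 = 0.04885 mol.
2 electrons are transferred per H₂ molecule, so n(H₂) = 0.04885 / 2 = 0.02442 mol.
V = nRT/P = (0.02442 × 8.314 × 294) / (87.2 × 10³ Pa) = 6.85 × 10⁻⁴ m³ = 0.685 L.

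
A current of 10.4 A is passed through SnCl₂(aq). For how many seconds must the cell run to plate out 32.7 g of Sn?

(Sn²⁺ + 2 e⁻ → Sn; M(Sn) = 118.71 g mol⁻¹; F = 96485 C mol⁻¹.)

5110 s

n(Sn) = m/M = 32.7 / 118.71 = 0.2755 mol.
Each Sn atom requires 2 electrons, so n(e⁻) = 2 × 0.2755 = 0.5509 mol.
Q = n(e⁻)·F = 0.5509 × 96485 = 53160 C.
t = Q/I = 53160 / 10.40 A = 5111 s.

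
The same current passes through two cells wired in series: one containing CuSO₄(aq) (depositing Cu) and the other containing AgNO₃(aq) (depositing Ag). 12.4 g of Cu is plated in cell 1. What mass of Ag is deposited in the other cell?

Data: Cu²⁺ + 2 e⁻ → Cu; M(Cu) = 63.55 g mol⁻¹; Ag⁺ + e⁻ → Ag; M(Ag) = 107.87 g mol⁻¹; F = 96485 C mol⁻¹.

42.1 g

n(Cu) = 12.4 / 63.55 = 0.1951 mol.
Since Cu²⁺ + 2 e⁻ → Cu, n(e⁻) passed = 2 × 0.1951 = 0.3902 mol.
Cells in series carry the same charge, so the same 0.3902 mol of electrons passes through cell 2.
Ag⁺ + e⁻ → Ag, so n(Ag) = 0.3902 / 1 = 0.3902 mol.
m(Ag) = 0.3902 × 107.87 = 42.1 g.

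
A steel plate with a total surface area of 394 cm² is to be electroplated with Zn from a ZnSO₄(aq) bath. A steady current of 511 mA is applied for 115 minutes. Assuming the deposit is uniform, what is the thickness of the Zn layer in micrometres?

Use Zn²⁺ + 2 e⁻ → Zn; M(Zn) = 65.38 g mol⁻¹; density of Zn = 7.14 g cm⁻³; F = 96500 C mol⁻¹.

Q = I·t = 0.5110 × 6900.0 = 3526 C; n(e⁻) = 0.03654 mol.
n(Zn) = n(e⁻)/2 = 0.01827 mol, so m = 0.01827 × 65.38 = 1.194 g.
Volume = m/ρ = 1.194 / 7.14 = 0.1673 cm³.
Thickness = V/A = 0.1673 / 394 = 4.25 × 10⁻⁴ cm = 4.25 μm.

4.25 μm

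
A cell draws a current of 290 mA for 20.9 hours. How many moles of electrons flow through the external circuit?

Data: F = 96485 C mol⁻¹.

0.226 mol

Q = I·t = 0.2900 A × 75240 s = 21820 C.
n(e⁻) = Q/F = 21820 / 96485 = 0.226 mol.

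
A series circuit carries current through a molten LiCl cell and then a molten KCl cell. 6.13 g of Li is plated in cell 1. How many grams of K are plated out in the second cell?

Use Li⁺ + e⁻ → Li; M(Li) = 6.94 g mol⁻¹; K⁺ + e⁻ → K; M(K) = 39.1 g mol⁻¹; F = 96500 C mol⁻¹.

n(Li) = 6.13 / 6.94 = 0.8833 mol.
Since Li⁺ + e⁻ → Li, n(e⁻) passed = 1 × 0.8833 = 0.8833 mol.
Cells in series carry the same charge, so the same 0.8833 mol of electrons passes through cell 2.
K⁺ + e⁻ → K, so n(K) = 0.8833 / 1 = 0.8833 mol.
m(K) = 0.8833 × 39.1 = 34.5 g.

34.5 g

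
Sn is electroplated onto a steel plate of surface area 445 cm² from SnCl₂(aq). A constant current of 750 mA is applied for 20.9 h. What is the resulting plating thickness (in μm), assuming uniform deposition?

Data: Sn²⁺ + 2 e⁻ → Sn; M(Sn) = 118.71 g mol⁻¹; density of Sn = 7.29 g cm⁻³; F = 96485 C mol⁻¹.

Q = I·t = 0.7500 × 75240 = 56430 C; n(e⁻) = 0.5849 mol.
n(Sn) = n(e⁻)/2 = 0.2924 mol, so m = 0.2924 × 118.71 = 34.71 g.
Volume = m/ρ = 34.71 / 7.29 = 4.762 cm³.
Thickness = V/A = 4.762 / 445 = 0.0107 cm = 107 μm.

107 μm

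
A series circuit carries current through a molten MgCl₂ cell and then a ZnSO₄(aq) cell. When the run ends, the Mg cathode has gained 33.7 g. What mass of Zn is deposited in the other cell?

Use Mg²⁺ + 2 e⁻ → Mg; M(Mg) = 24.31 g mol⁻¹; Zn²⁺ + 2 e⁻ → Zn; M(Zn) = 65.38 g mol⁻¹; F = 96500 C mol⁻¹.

n(Mg) = 33.7 / 24.31 = 1.386 mol.
Since Mg²⁺ + 2 e⁻ → Mg, n(e⁻) passed = 2 × 1.386 = 2.773 mol.
Cells in series carry the same charge, so the same 2.773 mol of electrons passes through cell 2.
Zn²⁺ + 2 e⁻ → Zn, so n(Zn) = 2.773 / 2 = 1.386 mol.
m(Zn) = 1.386 × 65.38 = 90.6 g.

90.6 g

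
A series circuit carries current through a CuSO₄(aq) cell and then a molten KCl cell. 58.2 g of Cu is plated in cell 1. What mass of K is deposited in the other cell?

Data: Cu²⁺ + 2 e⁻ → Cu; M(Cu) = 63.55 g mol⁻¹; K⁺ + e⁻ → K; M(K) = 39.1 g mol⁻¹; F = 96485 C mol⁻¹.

71.6 g

n(Cu) = 58.2 / 63.55 = 0.9158 mol.
Since Cu²⁺ + 2 e⁻ → Cu, n(e⁻) passed = 2 × 0.9158 = 1.832 mol.
Cells in series carry the same charge, so the same 1.832 mol of electrons passes through cell 2.
K⁺ + e⁻ → K, so n(K) = 1.832 / 1 = 1.832 mol.
m(K) = 1.832 × 39.1 = 71.6 g.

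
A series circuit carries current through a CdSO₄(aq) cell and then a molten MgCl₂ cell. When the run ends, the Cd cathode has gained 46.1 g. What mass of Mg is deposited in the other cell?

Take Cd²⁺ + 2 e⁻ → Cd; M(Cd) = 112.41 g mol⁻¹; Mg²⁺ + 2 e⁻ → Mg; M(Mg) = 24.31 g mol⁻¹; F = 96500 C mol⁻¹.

9.97 g

n(Cd) = 46.1 / 112.41 = 0.4101 mol.
Since Cd²⁺ + 2 e⁻ → Cd, n(e⁻) passed = 2 × 0.4101 = 0.8202 mol.
Cells in series carry the same charge, so the same 0.8202 mol of electrons passes through cell 2.
Mg²⁺ + 2 e⁻ → Mg, so n(Mg) = 0.8202 / 2 = 0.4101 mol.
m(Mg) = 0.4101 × 24.31 = 9.97 g.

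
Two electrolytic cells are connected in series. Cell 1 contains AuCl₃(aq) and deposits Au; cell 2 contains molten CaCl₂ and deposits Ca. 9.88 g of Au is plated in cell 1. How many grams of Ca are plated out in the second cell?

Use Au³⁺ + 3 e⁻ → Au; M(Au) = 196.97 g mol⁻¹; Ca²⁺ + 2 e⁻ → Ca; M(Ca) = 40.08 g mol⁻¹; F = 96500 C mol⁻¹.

n(Au) = 9.88 / 196.97 = 0.05016 mol.
Since Au³⁺ + 3 e⁻ → Au, n(e⁻) passed = 3 × 0.05016 = 0.1505 mol.
Cells in series carry the same charge, so the same 0.1505 mol of electrons passes through cell 2.
Ca²⁺ + 2 e⁻ → Ca, so n(Ca) = 0.1505 / 2 = 0.07524 mol.
m(Ca) = 0.07524 × 40.08 = 3.02 g.

3.02 g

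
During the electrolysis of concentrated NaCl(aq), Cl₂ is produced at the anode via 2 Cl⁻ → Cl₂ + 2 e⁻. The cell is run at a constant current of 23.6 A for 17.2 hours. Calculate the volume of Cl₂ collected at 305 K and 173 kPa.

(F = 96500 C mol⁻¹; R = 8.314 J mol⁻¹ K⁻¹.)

Q = I·t = 23.60 A × 61920 s = 1461000 C.
n(e⁻) = Q/F = 1461000 / 96500 = 15.14 mol.
2 electrons are transferred per Cl₂ molecule, so n(Cl₂) = 15.14 / 2 = 7.572 mol.
V = nRT/P = (7.572 × 8.314 × 305) / (173 × 10³ Pa) = 0.111 m³ = 111 L.

111 L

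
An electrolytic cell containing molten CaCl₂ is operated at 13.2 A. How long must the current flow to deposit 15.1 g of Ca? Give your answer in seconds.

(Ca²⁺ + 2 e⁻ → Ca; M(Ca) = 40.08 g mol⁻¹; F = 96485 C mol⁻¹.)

n(Ca) = m/M = 15.1 / 40.08 = 0.3767 mol.
Each Ca atom requires 2 electrons, so n(e⁻) = 2 × 0.3767 = 0.7535 mol.
Q = n(e⁻)·F = 0.7535 × 96485 = 72700 C.
t = Q/I = 72700 / 13.20 A = 5508 s.

5510 s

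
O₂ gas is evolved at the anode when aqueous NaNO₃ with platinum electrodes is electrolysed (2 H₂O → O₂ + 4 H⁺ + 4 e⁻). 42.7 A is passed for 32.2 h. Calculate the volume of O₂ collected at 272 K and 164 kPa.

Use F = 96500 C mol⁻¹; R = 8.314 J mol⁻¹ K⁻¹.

Q = I·t = 42.70 A × 115920 s = 4950000 C.
n(e⁻) = Q/F = 4950000 / 96500 = 51.29 mol.
4 electrons are transferred per O₂ molecule, so n(O₂) = 51.29 / 4 = 12.82 mol.
V = nRT/P = (12.82 × 8.314 × 272) / (164 × 10³ Pa) = 0.177 m³ = 177 L.

177 L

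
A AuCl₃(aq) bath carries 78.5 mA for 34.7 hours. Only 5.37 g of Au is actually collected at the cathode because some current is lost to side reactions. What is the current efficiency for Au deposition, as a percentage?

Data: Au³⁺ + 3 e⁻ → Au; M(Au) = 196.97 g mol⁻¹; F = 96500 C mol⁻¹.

80.5 %

Q = I·t = 0.07850 × 124920 = 9806 C; n(e⁻) = 9806/96500 = 0.1016 mol.
Theoretical n(Au) = n(e⁻)/3 = 0.03387 mol, i.e. m_theo = 0.03387 × 196.97 = 6.672 g.
Efficiency = m_actual / m_theo = 5.37 / 6.672 = 80.5 %.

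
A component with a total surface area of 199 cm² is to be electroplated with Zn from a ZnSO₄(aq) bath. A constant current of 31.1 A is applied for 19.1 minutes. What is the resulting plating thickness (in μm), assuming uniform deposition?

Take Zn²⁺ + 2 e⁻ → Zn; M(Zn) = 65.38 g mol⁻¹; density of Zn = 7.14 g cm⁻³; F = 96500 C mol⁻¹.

85.0 μm

Q = I·t = 31.10 × 1146.0 = 35640 C; n(e⁻) = 0.3693 mol.
n(Zn) = n(e⁻)/2 = 0.1847 mol, so m = 0.1847 × 65.38 = 12.07 g.
Volume = m/ρ = 12.07 / 7.14 = 1.691 cm³.
Thickness = V/A = 1.691 / 199 = 0.00850 cm = 85.0 μm.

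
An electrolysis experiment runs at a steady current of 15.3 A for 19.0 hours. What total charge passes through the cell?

Q = I·t = 15.30 A × 68400 s = 1.05 × 10⁶ C.

1.05 × 10⁶ C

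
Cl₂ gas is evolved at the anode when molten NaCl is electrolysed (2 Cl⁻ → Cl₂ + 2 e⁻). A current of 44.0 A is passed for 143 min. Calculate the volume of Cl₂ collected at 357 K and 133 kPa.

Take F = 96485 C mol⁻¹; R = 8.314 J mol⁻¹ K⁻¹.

Q = I·t = 44.00 A × 8580.0 s = 377500 C.
n(e⁻) = Q/F = 377500 / 96485 = 3.913 mol.
2 electrons are transferred per Cl₂ molecule, so n(Cl₂) = 3.913 / 2 = 1.956 mol.
V = nRT/P = (1.956 × 8.314 × 357) / (133 × 10³ Pa) = 0.0437 m³ = 43.7 L.

43.7 L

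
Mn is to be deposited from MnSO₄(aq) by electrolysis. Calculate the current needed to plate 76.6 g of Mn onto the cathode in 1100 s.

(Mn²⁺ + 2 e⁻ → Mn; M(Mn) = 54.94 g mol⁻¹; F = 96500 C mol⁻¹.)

n(Mn) = 76.6 / 54.94 = 1.394 mol.
n(e⁻) = 2 × 1.394 = 2.788 mol.
Q = n(e⁻)·F = 2.788 × 96500 = 269100 C.
I = Q/t = 269100 / 1100.0 s = 245 A.

245 A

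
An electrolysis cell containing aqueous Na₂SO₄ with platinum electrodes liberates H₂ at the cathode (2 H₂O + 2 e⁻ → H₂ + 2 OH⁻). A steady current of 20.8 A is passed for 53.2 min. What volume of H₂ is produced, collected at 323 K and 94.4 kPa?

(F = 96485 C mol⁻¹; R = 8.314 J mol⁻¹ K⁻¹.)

9.79 L

Q = I·t = 20.80 A × 3192.0 s = 66390 C.
n(e⁻) = Q/F = 66390 / 96485 = 0.6881 mol.
2 electrons are transferred per H₂ molecule, so n(H₂) = 0.6881 / 2 = 0.3441 mol.
V = nRT/P = (0.3441 × 8.314 × 323) / (94.4 × 10³ Pa) = 0.00979 m³ = 9.79 L.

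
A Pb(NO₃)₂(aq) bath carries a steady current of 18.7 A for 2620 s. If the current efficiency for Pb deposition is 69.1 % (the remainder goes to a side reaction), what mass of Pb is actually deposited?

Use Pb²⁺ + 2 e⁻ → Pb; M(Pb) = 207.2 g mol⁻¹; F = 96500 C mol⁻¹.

Q = I·t = 18.70 × 2620.0 = 48990 C.
n(e⁻) = 48990/96500 = 0.5077 mol; theoretically n(Pb) = 0.5077/2 = 0.2539 mol, m_theo = 52.60 g.
At 69.1 % efficiency, m_actual = 0.691 × 52.60 = 36.3 g.

36.3 g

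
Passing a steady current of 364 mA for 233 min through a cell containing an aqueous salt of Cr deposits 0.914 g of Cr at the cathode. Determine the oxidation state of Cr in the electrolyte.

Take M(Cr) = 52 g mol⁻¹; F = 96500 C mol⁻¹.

Q = I·t = 0.3640 A × 13980 s = 5089 C, so n(e⁻) = 5089/96500 = 0.05273 mol.
n(Cr) deposited = 0.914 / 52 = 0.01758 mol.
Electrons per atom = n(e⁻)/n(Cr) = 0.05273 / 0.01758 = 3.00 ≈ 3, so the ion is Cr³⁺.

+3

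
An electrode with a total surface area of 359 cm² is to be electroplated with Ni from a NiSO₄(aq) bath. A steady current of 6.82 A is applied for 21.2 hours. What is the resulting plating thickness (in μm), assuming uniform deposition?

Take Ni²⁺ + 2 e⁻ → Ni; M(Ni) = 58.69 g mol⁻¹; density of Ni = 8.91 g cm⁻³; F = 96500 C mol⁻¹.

495 μm

Q = I·t = 6.820 × 76320 = 520500 C; n(e⁻) = 5.394 mol.
n(Ni) = n(e⁻)/2 = 2.697 mol, so m = 2.697 × 58.69 = 158.3 g.
Volume = m/ρ = 158.3 / 8.91 = 17.76 cm³.
Thickness = V/A = 17.76 / 359 = 0.0495 cm = 495 μm.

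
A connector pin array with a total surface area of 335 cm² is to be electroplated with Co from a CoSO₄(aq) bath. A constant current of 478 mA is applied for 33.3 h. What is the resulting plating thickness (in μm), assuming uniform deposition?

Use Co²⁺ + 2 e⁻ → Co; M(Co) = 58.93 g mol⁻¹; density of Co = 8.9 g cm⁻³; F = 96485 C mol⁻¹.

Q = I·t = 0.4780 × 119880 = 57300 C; n(e⁻) = 0.5939 mol.
n(Co) = n(e⁻)/2 = 0.2970 mol, so m = 0.2970 × 58.93 = 17.50 g.
Volume = m/ρ = 17.50 / 8.9 = 1.966 cm³.
Thickness = V/A = 1.966 / 335 = 0.00587 cm = 58.7 μm.

58.7 μm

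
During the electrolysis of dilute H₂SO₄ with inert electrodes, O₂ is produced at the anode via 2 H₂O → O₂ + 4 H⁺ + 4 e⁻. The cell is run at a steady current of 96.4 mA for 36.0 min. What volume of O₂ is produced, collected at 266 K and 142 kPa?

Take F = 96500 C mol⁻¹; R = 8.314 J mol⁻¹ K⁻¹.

Q = I·t = 0.09640 A × 2160.0 s = 208.2 C.
n(e⁻) = Q/F = 208.2 / 96500 = 0.002158 mol.
4 electrons are transferred per O₂ molecule, so n(O₂) = 0.002158 / 4 = 0.0005394 mol.
V = nRT/P = (0.0005394 × 8.314 × 266) / (142 × 10³ Pa) = 8.40 × 10⁻⁶ m³ = 0.00840 L.

0.00840 L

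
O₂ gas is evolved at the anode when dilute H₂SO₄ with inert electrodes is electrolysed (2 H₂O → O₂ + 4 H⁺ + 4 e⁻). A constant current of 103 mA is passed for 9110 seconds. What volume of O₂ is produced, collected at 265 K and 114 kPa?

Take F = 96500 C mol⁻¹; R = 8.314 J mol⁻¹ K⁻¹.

0.0470 L

Q = I·t = 0.1030 A × 9110.0 s = 938.3 C.
n(e⁻) = Q/F = 938.3 / 96500 = 0.009724 mol.
4 electrons are transferred per O₂ molecule, so n(O₂) = 0.009724 / 4 = 0.002431 mol.
V = nRT/P = (0.002431 × 8.314 × 265) / (114 × 10³ Pa) = 4.70 × 10⁻⁵ m³ = 0.0470 L.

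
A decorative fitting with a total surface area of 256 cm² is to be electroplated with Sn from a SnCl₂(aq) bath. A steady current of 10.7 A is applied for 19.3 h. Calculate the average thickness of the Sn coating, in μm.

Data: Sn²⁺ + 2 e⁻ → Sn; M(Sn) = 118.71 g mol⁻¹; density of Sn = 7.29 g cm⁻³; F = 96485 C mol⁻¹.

2450 μm

Q = I·t = 10.70 × 69480 = 743400 C; n(e⁻) = 7.705 mol.
n(Sn) = n(e⁻)/2 = 3.853 mol, so m = 3.853 × 118.71 = 457.3 g.
Volume = m/ρ = 457.3 / 7.29 = 62.74 cm³.
Thickness = V/A = 62.74 / 256 = 0.245 cm = 2450 μm.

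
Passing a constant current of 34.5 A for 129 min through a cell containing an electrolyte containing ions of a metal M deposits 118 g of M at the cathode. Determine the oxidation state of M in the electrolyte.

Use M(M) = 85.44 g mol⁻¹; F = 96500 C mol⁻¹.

Q = I·t = 34.50 A × 7740.0 s = 267000 C, so n(e⁻) = 267000/96500 = 2.767 mol.
n(M) deposited = 118 / 85.44 = 1.381 mol.
Electrons per atom = n(e⁻)/n(M) = 2.767 / 1.381 = 2.00 ≈ 2, so the ion is M²⁺.

+2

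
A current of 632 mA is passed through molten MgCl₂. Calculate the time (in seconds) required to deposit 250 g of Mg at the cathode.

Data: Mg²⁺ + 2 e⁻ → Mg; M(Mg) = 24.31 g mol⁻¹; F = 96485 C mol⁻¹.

3.14 × 10⁶ s

n(Mg) = m/M = 250 / 24.31 = 10.28 mol.
Each Mg atom requires 2 electrons, so n(e⁻) = 2 × 10.28 = 20.57 mol.
Q = n(e⁻)·F = 20.57 × 96485 = 1984000 C.
t = Q/I = 1984000 / 0.6320 A = 3140000 s.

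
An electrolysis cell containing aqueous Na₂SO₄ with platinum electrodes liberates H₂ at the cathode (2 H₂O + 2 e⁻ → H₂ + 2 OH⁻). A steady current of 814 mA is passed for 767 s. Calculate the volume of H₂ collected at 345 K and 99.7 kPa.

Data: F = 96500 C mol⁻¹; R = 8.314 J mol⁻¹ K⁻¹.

Q = I·t = 0.8140 A × 767.00 s = 624.3 C.
n(e⁻) = Q/F = 624.3 / 96500 = 0.006470 mol.
2 electrons are transferred per H₂ molecule, so n(H₂) = 0.006470 / 2 = 0.003235 mol.
V = nRT/P = (0.003235 × 8.314 × 345) / (99.7 × 10³ Pa) = 9.31 × 10⁻⁵ m³ = 0.0931 L.

0.0931 L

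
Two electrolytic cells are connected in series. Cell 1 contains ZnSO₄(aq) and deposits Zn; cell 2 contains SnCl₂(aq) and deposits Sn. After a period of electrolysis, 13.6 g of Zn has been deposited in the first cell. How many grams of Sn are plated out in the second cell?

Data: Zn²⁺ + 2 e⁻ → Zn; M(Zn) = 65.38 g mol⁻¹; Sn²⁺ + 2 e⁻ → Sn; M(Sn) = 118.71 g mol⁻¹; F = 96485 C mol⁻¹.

24.7 g

n(Zn) = 13.6 / 65.38 = 0.2080 mol.
Since Zn²⁺ + 2 e⁻ → Zn, n(e⁻) passed = 2 × 0.2080 = 0.4160 mol.
Cells in series carry the same charge, so the same 0.4160 mol of electrons passes through cell 2.
Sn²⁺ + 2 e⁻ → Sn, so n(Sn) = 0.4160 / 2 = 0.2080 mol.
m(Sn) = 0.2080 × 118.71 = 24.7 g.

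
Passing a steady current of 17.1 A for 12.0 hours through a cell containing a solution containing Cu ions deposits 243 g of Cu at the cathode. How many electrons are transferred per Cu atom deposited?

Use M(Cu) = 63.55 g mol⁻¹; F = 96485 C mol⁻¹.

Q = I·t = 17.10 A × 43200 s = 738700 C, so n(e⁻) = 738700/96485 = 7.656 mol.
n(Cu) deposited = 243 / 63.55 = 3.824 mol.
Electrons per atom = n(e⁻)/n(Cu) = 7.656 / 3.824 = 2.00 ≈ 2, so the ion is Cu²⁺.

2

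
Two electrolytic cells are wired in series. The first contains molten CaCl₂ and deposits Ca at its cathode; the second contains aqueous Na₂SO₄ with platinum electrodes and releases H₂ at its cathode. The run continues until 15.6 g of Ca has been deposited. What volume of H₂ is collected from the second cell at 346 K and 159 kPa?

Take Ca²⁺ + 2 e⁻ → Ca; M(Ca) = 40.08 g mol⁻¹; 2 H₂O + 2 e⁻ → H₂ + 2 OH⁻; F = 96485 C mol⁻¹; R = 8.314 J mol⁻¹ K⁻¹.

n(Ca) = 15.6 / 40.08 = 0.3892 mol, so n(e⁻) = 2 × 0.3892 = 0.7784 mol.
The cells are in series, so the same 0.7784 mol of electrons passes through the second cell.
2 H₂O + 2 e⁻ → H₂ + 2 OH⁻ — 2 mol e⁻ per mol H₂, so n(H₂) = 0.7784/2 = 0.3892 mol.
V = nRT/P = (0.3892 × 8.314 × 346) / (159 × 10³) = 0.00704 m³ = 7.04 L.

7.04 L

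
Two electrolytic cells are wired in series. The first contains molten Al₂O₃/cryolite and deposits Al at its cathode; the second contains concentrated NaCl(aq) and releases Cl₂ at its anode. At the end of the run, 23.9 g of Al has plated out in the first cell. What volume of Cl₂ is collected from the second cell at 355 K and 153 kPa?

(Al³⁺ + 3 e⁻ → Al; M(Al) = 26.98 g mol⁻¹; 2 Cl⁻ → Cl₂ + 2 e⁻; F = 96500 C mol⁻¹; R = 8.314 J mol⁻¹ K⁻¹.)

n(Al) = 23.9 / 26.98 = 0.8858 mol, so n(e⁻) = 3 × 0.8858 = 2.658 mol.
The cells are in series, so the same 2.658 mol of electrons passes through the second cell.
2 Cl⁻ → Cl₂ + 2 e⁻ — 2 mol e⁻ per mol Cl₂, so n(Cl₂) = 2.658/2 = 1.329 mol.
V = nRT/P = (1.329 × 8.314 × 355) / (153 × 10³) = 0.0256 m³ = 25.6 L.

25.6 L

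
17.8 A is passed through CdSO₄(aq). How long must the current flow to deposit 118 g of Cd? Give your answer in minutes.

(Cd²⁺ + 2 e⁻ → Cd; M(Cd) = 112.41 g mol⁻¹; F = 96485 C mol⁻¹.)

190 min

n(Cd) = m/M = 118 / 112.41 = 1.050 mol.
Each Cd atom requires 2 electrons, so n(e⁻) = 2 × 1.050 = 2.099 mol.
Q = n(e⁻)·F = 2.099 × 96485 = 202600 C.
t = Q/I = 202600 / 17.80 A = 11380 s = 190 min.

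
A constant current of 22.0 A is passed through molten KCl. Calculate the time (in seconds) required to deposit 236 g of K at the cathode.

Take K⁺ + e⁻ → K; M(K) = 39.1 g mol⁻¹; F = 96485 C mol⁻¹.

n(K) = m/M = 236 / 39.1 = 6.036 mol.
Each K atom requires 1 electron, so n(e⁻) = 1 × 6.036 = 6.036 mol.
Q = n(e⁻)·F = 6.036 × 96485 = 582400 C.
t = Q/I = 582400 / 22.00 A = 26470 s.

26500 s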